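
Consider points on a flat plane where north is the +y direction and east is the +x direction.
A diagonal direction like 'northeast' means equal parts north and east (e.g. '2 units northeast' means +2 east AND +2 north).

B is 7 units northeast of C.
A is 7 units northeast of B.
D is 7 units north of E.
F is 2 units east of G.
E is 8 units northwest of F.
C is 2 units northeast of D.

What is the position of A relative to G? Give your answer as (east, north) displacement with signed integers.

Place G at the origin (east=0, north=0).
  F is 2 units east of G: delta (east=+2, north=+0); F at (east=2, north=0).
  E is 8 units northwest of F: delta (east=-8, north=+8); E at (east=-6, north=8).
  D is 7 units north of E: delta (east=+0, north=+7); D at (east=-6, north=15).
  C is 2 units northeast of D: delta (east=+2, north=+2); C at (east=-4, north=17).
  B is 7 units northeast of C: delta (east=+7, north=+7); B at (east=3, north=24).
  A is 7 units northeast of B: delta (east=+7, north=+7); A at (east=10, north=31).
Therefore A relative to G: (east=10, north=31).

Answer: A is at (east=10, north=31) relative to G.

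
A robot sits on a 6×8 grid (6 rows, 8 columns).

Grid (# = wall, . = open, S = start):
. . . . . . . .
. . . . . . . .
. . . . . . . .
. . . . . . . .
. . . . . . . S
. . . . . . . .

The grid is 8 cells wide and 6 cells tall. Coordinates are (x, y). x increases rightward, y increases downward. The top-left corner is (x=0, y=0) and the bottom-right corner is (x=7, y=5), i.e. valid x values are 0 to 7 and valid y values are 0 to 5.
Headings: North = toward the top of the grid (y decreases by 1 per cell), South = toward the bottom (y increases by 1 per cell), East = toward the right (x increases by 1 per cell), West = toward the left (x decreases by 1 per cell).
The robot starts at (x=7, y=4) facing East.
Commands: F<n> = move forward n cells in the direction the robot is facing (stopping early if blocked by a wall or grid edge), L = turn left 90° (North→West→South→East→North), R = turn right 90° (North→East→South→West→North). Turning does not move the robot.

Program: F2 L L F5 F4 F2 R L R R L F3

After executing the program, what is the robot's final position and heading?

Answer: Final position: (x=0, y=1), facing North

Derivation:
Start: (x=7, y=4), facing East
  F2: move forward 0/2 (blocked), now at (x=7, y=4)
  L: turn left, now facing North
  L: turn left, now facing West
  F5: move forward 5, now at (x=2, y=4)
  F4: move forward 2/4 (blocked), now at (x=0, y=4)
  F2: move forward 0/2 (blocked), now at (x=0, y=4)
  R: turn right, now facing North
  L: turn left, now facing West
  R: turn right, now facing North
  R: turn right, now facing East
  L: turn left, now facing North
  F3: move forward 3, now at (x=0, y=1)
Final: (x=0, y=1), facing North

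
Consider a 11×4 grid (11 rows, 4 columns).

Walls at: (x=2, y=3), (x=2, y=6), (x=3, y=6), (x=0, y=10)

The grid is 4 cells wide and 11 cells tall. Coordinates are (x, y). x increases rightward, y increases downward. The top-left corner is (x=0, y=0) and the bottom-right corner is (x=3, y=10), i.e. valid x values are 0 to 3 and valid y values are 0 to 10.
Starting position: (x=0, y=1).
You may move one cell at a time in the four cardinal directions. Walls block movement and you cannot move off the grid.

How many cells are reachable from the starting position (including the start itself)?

BFS flood-fill from (x=0, y=1):
  Distance 0: (x=0, y=1)
  Distance 1: (x=0, y=0), (x=1, y=1), (x=0, y=2)
  Distance 2: (x=1, y=0), (x=2, y=1), (x=1, y=2), (x=0, y=3)
  Distance 3: (x=2, y=0), (x=3, y=1), (x=2, y=2), (x=1, y=3), (x=0, y=4)
  Distance 4: (x=3, y=0), (x=3, y=2), (x=1, y=4), (x=0, y=5)
  Distance 5: (x=3, y=3), (x=2, y=4), (x=1, y=5), (x=0, y=6)
  Distance 6: (x=3, y=4), (x=2, y=5), (x=1, y=6), (x=0, y=7)
  Distance 7: (x=3, y=5), (x=1, y=7), (x=0, y=8)
  Distance 8: (x=2, y=7), (x=1, y=8), (x=0, y=9)
  Distance 9: (x=3, y=7), (x=2, y=8), (x=1, y=9)
  Distance 10: (x=3, y=8), (x=2, y=9), (x=1, y=10)
  Distance 11: (x=3, y=9), (x=2, y=10)
  Distance 12: (x=3, y=10)
Total reachable: 40 (grid has 40 open cells total)

Answer: Reachable cells: 40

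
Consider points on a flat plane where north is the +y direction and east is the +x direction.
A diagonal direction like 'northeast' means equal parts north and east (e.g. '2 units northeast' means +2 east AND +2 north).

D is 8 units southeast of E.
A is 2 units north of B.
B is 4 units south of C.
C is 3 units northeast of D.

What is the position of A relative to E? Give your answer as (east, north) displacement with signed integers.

Answer: A is at (east=11, north=-7) relative to E.

Derivation:
Place E at the origin (east=0, north=0).
  D is 8 units southeast of E: delta (east=+8, north=-8); D at (east=8, north=-8).
  C is 3 units northeast of D: delta (east=+3, north=+3); C at (east=11, north=-5).
  B is 4 units south of C: delta (east=+0, north=-4); B at (east=11, north=-9).
  A is 2 units north of B: delta (east=+0, north=+2); A at (east=11, north=-7).
Therefore A relative to E: (east=11, north=-7).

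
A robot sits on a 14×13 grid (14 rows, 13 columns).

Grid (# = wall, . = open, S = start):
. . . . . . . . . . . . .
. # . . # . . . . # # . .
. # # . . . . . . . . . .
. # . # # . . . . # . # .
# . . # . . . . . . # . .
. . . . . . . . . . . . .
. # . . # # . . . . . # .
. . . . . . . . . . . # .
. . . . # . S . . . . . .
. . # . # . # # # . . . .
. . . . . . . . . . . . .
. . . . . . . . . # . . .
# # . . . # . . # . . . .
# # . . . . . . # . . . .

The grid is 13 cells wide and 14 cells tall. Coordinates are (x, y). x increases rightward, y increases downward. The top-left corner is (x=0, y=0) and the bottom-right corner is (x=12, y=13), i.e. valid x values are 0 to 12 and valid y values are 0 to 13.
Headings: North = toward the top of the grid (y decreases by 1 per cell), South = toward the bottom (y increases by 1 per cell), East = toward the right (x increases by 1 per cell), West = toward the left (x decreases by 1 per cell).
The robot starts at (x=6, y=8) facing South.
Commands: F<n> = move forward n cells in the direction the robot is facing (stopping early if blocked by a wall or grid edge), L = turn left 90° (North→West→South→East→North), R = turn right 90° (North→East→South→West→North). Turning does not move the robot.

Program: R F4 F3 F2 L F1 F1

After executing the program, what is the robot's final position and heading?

Answer: Final position: (x=5, y=10), facing South

Derivation:
Start: (x=6, y=8), facing South
  R: turn right, now facing West
  F4: move forward 1/4 (blocked), now at (x=5, y=8)
  F3: move forward 0/3 (blocked), now at (x=5, y=8)
  F2: move forward 0/2 (blocked), now at (x=5, y=8)
  L: turn left, now facing South
  F1: move forward 1, now at (x=5, y=9)
  F1: move forward 1, now at (x=5, y=10)
Final: (x=5, y=10), facing South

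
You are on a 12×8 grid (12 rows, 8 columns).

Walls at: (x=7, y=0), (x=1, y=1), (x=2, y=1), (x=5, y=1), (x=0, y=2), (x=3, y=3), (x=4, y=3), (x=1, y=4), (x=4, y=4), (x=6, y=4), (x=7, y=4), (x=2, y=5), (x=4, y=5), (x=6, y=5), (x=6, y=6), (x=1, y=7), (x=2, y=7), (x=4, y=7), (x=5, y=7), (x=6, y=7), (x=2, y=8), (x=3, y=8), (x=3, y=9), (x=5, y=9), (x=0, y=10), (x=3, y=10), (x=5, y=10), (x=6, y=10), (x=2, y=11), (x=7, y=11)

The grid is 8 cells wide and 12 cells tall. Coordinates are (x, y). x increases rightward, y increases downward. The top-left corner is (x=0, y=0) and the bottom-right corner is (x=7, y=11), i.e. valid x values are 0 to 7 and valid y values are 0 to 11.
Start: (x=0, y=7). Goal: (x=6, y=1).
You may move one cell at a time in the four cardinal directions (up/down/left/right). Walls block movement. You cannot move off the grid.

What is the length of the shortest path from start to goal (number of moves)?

Answer: Shortest path length: 12

Derivation:
BFS from (x=0, y=7) until reaching (x=6, y=1):
  Distance 0: (x=0, y=7)
  Distance 1: (x=0, y=6), (x=0, y=8)
  Distance 2: (x=0, y=5), (x=1, y=6), (x=1, y=8), (x=0, y=9)
  Distance 3: (x=0, y=4), (x=1, y=5), (x=2, y=6), (x=1, y=9)
  Distance 4: (x=0, y=3), (x=3, y=6), (x=2, y=9), (x=1, y=10)
  Distance 5: (x=1, y=3), (x=3, y=5), (x=4, y=6), (x=3, y=7), (x=2, y=10), (x=1, y=11)
  Distance 6: (x=1, y=2), (x=2, y=3), (x=3, y=4), (x=5, y=6), (x=0, y=11)
  Distance 7: (x=2, y=2), (x=2, y=4), (x=5, y=5)
  Distance 8: (x=3, y=2), (x=5, y=4)
  Distance 9: (x=3, y=1), (x=4, y=2), (x=5, y=3)
  Distance 10: (x=3, y=0), (x=4, y=1), (x=5, y=2), (x=6, y=3)
  Distance 11: (x=2, y=0), (x=4, y=0), (x=6, y=2), (x=7, y=3)
  Distance 12: (x=1, y=0), (x=5, y=0), (x=6, y=1), (x=7, y=2)  <- goal reached here
One shortest path (12 moves): (x=0, y=7) -> (x=0, y=6) -> (x=1, y=6) -> (x=2, y=6) -> (x=3, y=6) -> (x=4, y=6) -> (x=5, y=6) -> (x=5, y=5) -> (x=5, y=4) -> (x=5, y=3) -> (x=6, y=3) -> (x=6, y=2) -> (x=6, y=1)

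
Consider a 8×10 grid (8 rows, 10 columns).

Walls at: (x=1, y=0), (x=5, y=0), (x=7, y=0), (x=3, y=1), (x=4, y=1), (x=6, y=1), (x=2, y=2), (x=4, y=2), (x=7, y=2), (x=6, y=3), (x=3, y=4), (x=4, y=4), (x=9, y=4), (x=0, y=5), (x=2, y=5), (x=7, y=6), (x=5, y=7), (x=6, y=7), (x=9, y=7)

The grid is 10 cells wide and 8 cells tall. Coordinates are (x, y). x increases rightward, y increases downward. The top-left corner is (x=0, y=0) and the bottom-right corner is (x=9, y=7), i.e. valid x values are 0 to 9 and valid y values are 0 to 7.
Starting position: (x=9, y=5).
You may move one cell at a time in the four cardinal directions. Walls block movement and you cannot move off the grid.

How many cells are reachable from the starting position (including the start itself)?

Answer: Reachable cells: 60

Derivation:
BFS flood-fill from (x=9, y=5):
  Distance 0: (x=9, y=5)
  Distance 1: (x=8, y=5), (x=9, y=6)
  Distance 2: (x=8, y=4), (x=7, y=5), (x=8, y=6)
  Distance 3: (x=8, y=3), (x=7, y=4), (x=6, y=5), (x=8, y=7)
  Distance 4: (x=8, y=2), (x=7, y=3), (x=9, y=3), (x=6, y=4), (x=5, y=5), (x=6, y=6), (x=7, y=7)
  Distance 5: (x=8, y=1), (x=9, y=2), (x=5, y=4), (x=4, y=5), (x=5, y=6)
  Distance 6: (x=8, y=0), (x=7, y=1), (x=9, y=1), (x=5, y=3), (x=3, y=5), (x=4, y=6)
  Distance 7: (x=9, y=0), (x=5, y=2), (x=4, y=3), (x=3, y=6), (x=4, y=7)
  Distance 8: (x=5, y=1), (x=6, y=2), (x=3, y=3), (x=2, y=6), (x=3, y=7)
  Distance 9: (x=3, y=2), (x=2, y=3), (x=1, y=6), (x=2, y=7)
  Distance 10: (x=1, y=3), (x=2, y=4), (x=1, y=5), (x=0, y=6), (x=1, y=7)
  Distance 11: (x=1, y=2), (x=0, y=3), (x=1, y=4), (x=0, y=7)
  Distance 12: (x=1, y=1), (x=0, y=2), (x=0, y=4)
  Distance 13: (x=0, y=1), (x=2, y=1)
  Distance 14: (x=0, y=0), (x=2, y=0)
  Distance 15: (x=3, y=0)
  Distance 16: (x=4, y=0)
Total reachable: 60 (grid has 61 open cells total)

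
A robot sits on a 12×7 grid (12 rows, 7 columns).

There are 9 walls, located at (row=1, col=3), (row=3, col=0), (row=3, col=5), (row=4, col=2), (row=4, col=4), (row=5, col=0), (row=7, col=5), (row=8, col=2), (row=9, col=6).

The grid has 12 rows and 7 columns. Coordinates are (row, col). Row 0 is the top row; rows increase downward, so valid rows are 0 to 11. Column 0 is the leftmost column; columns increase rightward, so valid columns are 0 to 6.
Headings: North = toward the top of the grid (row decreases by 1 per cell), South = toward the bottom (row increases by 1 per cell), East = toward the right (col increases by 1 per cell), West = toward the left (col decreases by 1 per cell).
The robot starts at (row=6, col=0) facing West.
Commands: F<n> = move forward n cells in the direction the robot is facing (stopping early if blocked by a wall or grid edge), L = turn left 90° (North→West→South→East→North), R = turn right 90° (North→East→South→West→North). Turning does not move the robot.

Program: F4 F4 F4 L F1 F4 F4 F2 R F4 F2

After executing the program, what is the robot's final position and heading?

Answer: Final position: (row=11, col=0), facing West

Derivation:
Start: (row=6, col=0), facing West
  [×3]F4: move forward 0/4 (blocked), now at (row=6, col=0)
  L: turn left, now facing South
  F1: move forward 1, now at (row=7, col=0)
  F4: move forward 4, now at (row=11, col=0)
  F4: move forward 0/4 (blocked), now at (row=11, col=0)
  F2: move forward 0/2 (blocked), now at (row=11, col=0)
  R: turn right, now facing West
  F4: move forward 0/4 (blocked), now at (row=11, col=0)
  F2: move forward 0/2 (blocked), now at (row=11, col=0)
Final: (row=11, col=0), facing West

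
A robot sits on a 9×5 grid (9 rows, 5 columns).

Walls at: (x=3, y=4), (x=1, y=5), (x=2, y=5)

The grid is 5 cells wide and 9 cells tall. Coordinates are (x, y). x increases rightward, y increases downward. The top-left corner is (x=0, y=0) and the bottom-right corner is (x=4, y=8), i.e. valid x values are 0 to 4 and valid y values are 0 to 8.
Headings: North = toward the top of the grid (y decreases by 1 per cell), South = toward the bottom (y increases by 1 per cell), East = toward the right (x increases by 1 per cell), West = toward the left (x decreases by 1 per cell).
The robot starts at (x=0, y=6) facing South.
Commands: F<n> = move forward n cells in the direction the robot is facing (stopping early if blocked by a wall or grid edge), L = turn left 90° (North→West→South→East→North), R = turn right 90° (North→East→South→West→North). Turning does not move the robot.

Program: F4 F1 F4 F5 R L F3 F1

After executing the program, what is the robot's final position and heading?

Answer: Final position: (x=0, y=8), facing South

Derivation:
Start: (x=0, y=6), facing South
  F4: move forward 2/4 (blocked), now at (x=0, y=8)
  F1: move forward 0/1 (blocked), now at (x=0, y=8)
  F4: move forward 0/4 (blocked), now at (x=0, y=8)
  F5: move forward 0/5 (blocked), now at (x=0, y=8)
  R: turn right, now facing West
  L: turn left, now facing South
  F3: move forward 0/3 (blocked), now at (x=0, y=8)
  F1: move forward 0/1 (blocked), now at (x=0, y=8)
Final: (x=0, y=8), facing South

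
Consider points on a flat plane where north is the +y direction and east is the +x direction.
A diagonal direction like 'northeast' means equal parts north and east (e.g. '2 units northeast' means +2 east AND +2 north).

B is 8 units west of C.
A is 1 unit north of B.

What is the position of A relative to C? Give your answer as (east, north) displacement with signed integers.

Place C at the origin (east=0, north=0).
  B is 8 units west of C: delta (east=-8, north=+0); B at (east=-8, north=0).
  A is 1 unit north of B: delta (east=+0, north=+1); A at (east=-8, north=1).
Therefore A relative to C: (east=-8, north=1).

Answer: A is at (east=-8, north=1) relative to C.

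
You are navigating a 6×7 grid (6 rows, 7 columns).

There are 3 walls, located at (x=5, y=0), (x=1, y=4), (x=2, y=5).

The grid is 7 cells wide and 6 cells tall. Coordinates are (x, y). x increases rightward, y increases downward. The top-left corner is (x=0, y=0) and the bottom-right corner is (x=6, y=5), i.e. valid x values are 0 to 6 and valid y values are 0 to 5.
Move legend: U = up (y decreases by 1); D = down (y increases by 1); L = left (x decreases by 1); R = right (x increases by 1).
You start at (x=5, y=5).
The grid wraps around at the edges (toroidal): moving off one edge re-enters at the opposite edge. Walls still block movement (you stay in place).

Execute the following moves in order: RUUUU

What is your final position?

Start: (x=5, y=5)
  R (right): (x=5, y=5) -> (x=6, y=5)
  U (up): (x=6, y=5) -> (x=6, y=4)
  U (up): (x=6, y=4) -> (x=6, y=3)
  U (up): (x=6, y=3) -> (x=6, y=2)
  U (up): (x=6, y=2) -> (x=6, y=1)
Final: (x=6, y=1)

Answer: Final position: (x=6, y=1)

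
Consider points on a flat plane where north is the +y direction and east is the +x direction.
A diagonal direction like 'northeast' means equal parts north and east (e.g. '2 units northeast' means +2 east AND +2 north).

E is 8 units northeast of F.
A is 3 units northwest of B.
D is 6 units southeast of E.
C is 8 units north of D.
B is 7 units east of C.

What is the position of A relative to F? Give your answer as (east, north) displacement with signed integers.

Answer: A is at (east=18, north=13) relative to F.

Derivation:
Place F at the origin (east=0, north=0).
  E is 8 units northeast of F: delta (east=+8, north=+8); E at (east=8, north=8).
  D is 6 units southeast of E: delta (east=+6, north=-6); D at (east=14, north=2).
  C is 8 units north of D: delta (east=+0, north=+8); C at (east=14, north=10).
  B is 7 units east of C: delta (east=+7, north=+0); B at (east=21, north=10).
  A is 3 units northwest of B: delta (east=-3, north=+3); A at (east=18, north=13).
Therefore A relative to F: (east=18, north=13).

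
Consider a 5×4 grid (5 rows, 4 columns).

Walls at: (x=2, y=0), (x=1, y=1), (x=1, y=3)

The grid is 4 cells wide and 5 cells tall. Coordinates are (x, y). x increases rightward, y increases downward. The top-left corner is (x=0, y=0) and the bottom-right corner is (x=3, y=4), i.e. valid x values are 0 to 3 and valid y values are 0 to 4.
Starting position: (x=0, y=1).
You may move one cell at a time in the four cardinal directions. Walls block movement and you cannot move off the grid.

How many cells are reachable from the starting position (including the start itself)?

BFS flood-fill from (x=0, y=1):
  Distance 0: (x=0, y=1)
  Distance 1: (x=0, y=0), (x=0, y=2)
  Distance 2: (x=1, y=0), (x=1, y=2), (x=0, y=3)
  Distance 3: (x=2, y=2), (x=0, y=4)
  Distance 4: (x=2, y=1), (x=3, y=2), (x=2, y=3), (x=1, y=4)
  Distance 5: (x=3, y=1), (x=3, y=3), (x=2, y=4)
  Distance 6: (x=3, y=0), (x=3, y=4)
Total reachable: 17 (grid has 17 open cells total)

Answer: Reachable cells: 17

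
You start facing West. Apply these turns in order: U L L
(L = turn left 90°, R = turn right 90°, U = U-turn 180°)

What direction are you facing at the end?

Answer: Final heading: West

Derivation:
Start: West
  U (U-turn (180°)) -> East
  L (left (90° counter-clockwise)) -> North
  L (left (90° counter-clockwise)) -> West
Final: West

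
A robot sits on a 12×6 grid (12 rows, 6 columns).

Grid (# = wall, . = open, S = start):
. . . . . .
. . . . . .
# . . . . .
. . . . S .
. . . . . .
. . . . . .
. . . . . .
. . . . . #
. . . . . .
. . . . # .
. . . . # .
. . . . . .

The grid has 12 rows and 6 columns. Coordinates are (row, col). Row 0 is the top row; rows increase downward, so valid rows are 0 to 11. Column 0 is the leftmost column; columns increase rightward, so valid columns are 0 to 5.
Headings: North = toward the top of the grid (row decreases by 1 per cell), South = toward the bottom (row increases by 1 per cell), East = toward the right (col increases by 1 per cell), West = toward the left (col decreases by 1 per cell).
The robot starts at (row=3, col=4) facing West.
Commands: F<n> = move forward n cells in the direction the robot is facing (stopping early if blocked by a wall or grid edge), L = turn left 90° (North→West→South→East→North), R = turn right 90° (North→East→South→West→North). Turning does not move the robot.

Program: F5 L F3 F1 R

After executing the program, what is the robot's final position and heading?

Start: (row=3, col=4), facing West
  F5: move forward 4/5 (blocked), now at (row=3, col=0)
  L: turn left, now facing South
  F3: move forward 3, now at (row=6, col=0)
  F1: move forward 1, now at (row=7, col=0)
  R: turn right, now facing West
Final: (row=7, col=0), facing West

Answer: Final position: (row=7, col=0), facing West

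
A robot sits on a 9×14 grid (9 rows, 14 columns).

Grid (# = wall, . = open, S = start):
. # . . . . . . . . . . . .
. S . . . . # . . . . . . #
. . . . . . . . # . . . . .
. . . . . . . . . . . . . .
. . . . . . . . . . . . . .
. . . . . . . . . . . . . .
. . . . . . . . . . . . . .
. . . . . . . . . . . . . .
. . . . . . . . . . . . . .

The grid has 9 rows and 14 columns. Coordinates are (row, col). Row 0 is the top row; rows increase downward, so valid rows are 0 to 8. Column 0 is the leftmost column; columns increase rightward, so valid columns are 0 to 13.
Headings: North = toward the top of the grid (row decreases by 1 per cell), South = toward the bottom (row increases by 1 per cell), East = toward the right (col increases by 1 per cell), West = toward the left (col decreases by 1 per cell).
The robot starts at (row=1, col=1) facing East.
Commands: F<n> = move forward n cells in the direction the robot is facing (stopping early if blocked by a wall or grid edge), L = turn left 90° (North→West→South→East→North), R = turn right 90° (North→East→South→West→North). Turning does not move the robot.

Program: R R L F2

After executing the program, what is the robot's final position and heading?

Answer: Final position: (row=3, col=1), facing South

Derivation:
Start: (row=1, col=1), facing East
  R: turn right, now facing South
  R: turn right, now facing West
  L: turn left, now facing South
  F2: move forward 2, now at (row=3, col=1)
Final: (row=3, col=1), facing South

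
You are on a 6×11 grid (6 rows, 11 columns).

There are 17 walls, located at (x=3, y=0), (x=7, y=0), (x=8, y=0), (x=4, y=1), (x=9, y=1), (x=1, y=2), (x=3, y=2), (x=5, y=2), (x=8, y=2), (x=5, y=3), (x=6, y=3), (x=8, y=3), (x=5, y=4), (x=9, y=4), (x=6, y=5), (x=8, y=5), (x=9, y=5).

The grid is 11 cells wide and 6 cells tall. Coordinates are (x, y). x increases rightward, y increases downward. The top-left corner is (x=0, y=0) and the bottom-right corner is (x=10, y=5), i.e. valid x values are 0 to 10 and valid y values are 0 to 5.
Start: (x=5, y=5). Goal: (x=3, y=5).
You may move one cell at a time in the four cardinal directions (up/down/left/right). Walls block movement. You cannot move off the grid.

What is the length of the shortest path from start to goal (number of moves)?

BFS from (x=5, y=5) until reaching (x=3, y=5):
  Distance 0: (x=5, y=5)
  Distance 1: (x=4, y=5)
  Distance 2: (x=4, y=4), (x=3, y=5)  <- goal reached here
One shortest path (2 moves): (x=5, y=5) -> (x=4, y=5) -> (x=3, y=5)

Answer: Shortest path length: 2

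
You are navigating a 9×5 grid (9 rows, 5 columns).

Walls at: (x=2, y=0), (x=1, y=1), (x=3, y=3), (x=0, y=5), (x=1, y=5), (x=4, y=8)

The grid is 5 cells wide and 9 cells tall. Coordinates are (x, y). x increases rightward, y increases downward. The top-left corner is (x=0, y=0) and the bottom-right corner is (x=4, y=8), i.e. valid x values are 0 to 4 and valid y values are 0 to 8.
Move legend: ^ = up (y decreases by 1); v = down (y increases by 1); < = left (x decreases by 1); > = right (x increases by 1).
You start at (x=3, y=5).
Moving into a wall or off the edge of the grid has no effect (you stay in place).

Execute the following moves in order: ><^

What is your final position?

Answer: Final position: (x=3, y=4)

Derivation:
Start: (x=3, y=5)
  > (right): (x=3, y=5) -> (x=4, y=5)
  < (left): (x=4, y=5) -> (x=3, y=5)
  ^ (up): (x=3, y=5) -> (x=3, y=4)
Final: (x=3, y=4)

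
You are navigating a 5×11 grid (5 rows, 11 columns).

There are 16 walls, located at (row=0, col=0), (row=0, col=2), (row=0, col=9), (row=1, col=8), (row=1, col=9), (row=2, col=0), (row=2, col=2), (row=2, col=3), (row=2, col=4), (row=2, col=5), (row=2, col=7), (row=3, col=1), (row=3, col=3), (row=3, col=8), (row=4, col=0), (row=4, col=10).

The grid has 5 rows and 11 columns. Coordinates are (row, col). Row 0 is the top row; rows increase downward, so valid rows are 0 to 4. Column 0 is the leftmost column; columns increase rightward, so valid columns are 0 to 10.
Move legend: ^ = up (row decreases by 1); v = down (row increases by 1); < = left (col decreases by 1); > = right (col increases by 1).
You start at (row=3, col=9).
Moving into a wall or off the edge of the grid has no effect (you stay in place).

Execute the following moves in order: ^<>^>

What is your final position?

Answer: Final position: (row=2, col=10)

Derivation:
Start: (row=3, col=9)
  ^ (up): (row=3, col=9) -> (row=2, col=9)
  < (left): (row=2, col=9) -> (row=2, col=8)
  > (right): (row=2, col=8) -> (row=2, col=9)
  ^ (up): blocked, stay at (row=2, col=9)
  > (right): (row=2, col=9) -> (row=2, col=10)
Final: (row=2, col=10)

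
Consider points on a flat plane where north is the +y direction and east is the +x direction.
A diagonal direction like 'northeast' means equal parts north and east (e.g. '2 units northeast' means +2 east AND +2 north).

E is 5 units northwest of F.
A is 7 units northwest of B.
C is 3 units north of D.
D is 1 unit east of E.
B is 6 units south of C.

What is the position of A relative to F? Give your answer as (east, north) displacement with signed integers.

Answer: A is at (east=-11, north=9) relative to F.

Derivation:
Place F at the origin (east=0, north=0).
  E is 5 units northwest of F: delta (east=-5, north=+5); E at (east=-5, north=5).
  D is 1 unit east of E: delta (east=+1, north=+0); D at (east=-4, north=5).
  C is 3 units north of D: delta (east=+0, north=+3); C at (east=-4, north=8).
  B is 6 units south of C: delta (east=+0, north=-6); B at (east=-4, north=2).
  A is 7 units northwest of B: delta (east=-7, north=+7); A at (east=-11, north=9).
Therefore A relative to F: (east=-11, north=9).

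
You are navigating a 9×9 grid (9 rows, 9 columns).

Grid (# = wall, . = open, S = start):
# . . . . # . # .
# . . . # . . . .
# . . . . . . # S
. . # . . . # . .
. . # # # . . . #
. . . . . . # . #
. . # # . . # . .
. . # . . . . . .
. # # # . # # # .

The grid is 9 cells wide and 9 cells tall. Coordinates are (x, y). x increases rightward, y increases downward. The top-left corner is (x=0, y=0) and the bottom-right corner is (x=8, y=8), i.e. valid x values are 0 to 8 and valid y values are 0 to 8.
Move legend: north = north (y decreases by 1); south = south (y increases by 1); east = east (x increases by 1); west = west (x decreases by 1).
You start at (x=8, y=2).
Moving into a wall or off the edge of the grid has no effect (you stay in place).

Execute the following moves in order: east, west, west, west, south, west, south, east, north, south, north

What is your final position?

Start: (x=8, y=2)
  east (east): blocked, stay at (x=8, y=2)
  [×3]west (west): blocked, stay at (x=8, y=2)
  south (south): (x=8, y=2) -> (x=8, y=3)
  west (west): (x=8, y=3) -> (x=7, y=3)
  south (south): (x=7, y=3) -> (x=7, y=4)
  east (east): blocked, stay at (x=7, y=4)
  north (north): (x=7, y=4) -> (x=7, y=3)
  south (south): (x=7, y=3) -> (x=7, y=4)
  north (north): (x=7, y=4) -> (x=7, y=3)
Final: (x=7, y=3)

Answer: Final position: (x=7, y=3)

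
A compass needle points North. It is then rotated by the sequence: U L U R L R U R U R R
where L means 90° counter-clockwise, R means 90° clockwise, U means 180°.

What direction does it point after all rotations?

Start: North
  U (U-turn (180°)) -> South
  L (left (90° counter-clockwise)) -> East
  U (U-turn (180°)) -> West
  R (right (90° clockwise)) -> North
  L (left (90° counter-clockwise)) -> West
  R (right (90° clockwise)) -> North
  U (U-turn (180°)) -> South
  R (right (90° clockwise)) -> West
  U (U-turn (180°)) -> East
  R (right (90° clockwise)) -> South
  R (right (90° clockwise)) -> West
Final: West

Answer: Final heading: West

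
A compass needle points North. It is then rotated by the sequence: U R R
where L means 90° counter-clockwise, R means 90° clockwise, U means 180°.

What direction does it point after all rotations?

Start: North
  U (U-turn (180°)) -> South
  R (right (90° clockwise)) -> West
  R (right (90° clockwise)) -> North
Final: North

Answer: Final heading: North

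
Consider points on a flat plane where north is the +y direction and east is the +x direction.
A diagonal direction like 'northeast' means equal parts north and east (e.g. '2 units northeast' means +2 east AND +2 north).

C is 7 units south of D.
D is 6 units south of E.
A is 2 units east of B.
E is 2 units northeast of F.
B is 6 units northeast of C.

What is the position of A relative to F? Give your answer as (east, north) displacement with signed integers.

Place F at the origin (east=0, north=0).
  E is 2 units northeast of F: delta (east=+2, north=+2); E at (east=2, north=2).
  D is 6 units south of E: delta (east=+0, north=-6); D at (east=2, north=-4).
  C is 7 units south of D: delta (east=+0, north=-7); C at (east=2, north=-11).
  B is 6 units northeast of C: delta (east=+6, north=+6); B at (east=8, north=-5).
  A is 2 units east of B: delta (east=+2, north=+0); A at (east=10, north=-5).
Therefore A relative to F: (east=10, north=-5).

Answer: A is at (east=10, north=-5) relative to F.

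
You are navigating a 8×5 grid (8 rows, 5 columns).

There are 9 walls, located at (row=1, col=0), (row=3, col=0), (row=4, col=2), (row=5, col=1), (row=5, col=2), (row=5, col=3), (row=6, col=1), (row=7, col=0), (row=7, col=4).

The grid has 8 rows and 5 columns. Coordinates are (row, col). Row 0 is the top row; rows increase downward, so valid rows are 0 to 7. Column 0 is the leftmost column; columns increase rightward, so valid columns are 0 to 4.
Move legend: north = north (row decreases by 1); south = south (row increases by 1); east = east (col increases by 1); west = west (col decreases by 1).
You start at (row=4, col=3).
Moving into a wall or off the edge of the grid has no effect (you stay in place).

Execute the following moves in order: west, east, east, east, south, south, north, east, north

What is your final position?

Start: (row=4, col=3)
  west (west): blocked, stay at (row=4, col=3)
  east (east): (row=4, col=3) -> (row=4, col=4)
  east (east): blocked, stay at (row=4, col=4)
  east (east): blocked, stay at (row=4, col=4)
  south (south): (row=4, col=4) -> (row=5, col=4)
  south (south): (row=5, col=4) -> (row=6, col=4)
  north (north): (row=6, col=4) -> (row=5, col=4)
  east (east): blocked, stay at (row=5, col=4)
  north (north): (row=5, col=4) -> (row=4, col=4)
Final: (row=4, col=4)

Answer: Final position: (row=4, col=4)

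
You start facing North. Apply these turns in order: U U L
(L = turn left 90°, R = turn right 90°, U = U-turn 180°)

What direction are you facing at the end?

Start: North
  U (U-turn (180°)) -> South
  U (U-turn (180°)) -> North
  L (left (90° counter-clockwise)) -> West
Final: West

Answer: Final heading: West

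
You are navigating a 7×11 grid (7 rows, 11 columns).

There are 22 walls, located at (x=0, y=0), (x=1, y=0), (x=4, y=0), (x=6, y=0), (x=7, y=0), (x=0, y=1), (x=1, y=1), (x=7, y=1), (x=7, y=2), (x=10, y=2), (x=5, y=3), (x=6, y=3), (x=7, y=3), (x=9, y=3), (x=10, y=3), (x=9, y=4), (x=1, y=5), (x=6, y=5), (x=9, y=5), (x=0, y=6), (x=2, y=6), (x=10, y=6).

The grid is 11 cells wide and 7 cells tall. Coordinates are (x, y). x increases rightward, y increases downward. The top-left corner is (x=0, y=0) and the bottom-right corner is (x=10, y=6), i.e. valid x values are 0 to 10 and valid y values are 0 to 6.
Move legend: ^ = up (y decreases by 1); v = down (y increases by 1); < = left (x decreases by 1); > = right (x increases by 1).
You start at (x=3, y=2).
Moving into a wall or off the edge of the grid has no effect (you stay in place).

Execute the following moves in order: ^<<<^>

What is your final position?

Start: (x=3, y=2)
  ^ (up): (x=3, y=2) -> (x=3, y=1)
  < (left): (x=3, y=1) -> (x=2, y=1)
  < (left): blocked, stay at (x=2, y=1)
  < (left): blocked, stay at (x=2, y=1)
  ^ (up): (x=2, y=1) -> (x=2, y=0)
  > (right): (x=2, y=0) -> (x=3, y=0)
Final: (x=3, y=0)

Answer: Final position: (x=3, y=0)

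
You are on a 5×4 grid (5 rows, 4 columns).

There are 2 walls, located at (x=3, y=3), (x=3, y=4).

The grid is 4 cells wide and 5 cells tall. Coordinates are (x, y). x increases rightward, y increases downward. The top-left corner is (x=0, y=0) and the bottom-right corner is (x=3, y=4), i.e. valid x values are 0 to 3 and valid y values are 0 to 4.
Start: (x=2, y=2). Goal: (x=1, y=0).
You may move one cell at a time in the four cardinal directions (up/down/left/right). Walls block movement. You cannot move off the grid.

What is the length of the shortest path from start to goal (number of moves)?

Answer: Shortest path length: 3

Derivation:
BFS from (x=2, y=2) until reaching (x=1, y=0):
  Distance 0: (x=2, y=2)
  Distance 1: (x=2, y=1), (x=1, y=2), (x=3, y=2), (x=2, y=3)
  Distance 2: (x=2, y=0), (x=1, y=1), (x=3, y=1), (x=0, y=2), (x=1, y=3), (x=2, y=4)
  Distance 3: (x=1, y=0), (x=3, y=0), (x=0, y=1), (x=0, y=3), (x=1, y=4)  <- goal reached here
One shortest path (3 moves): (x=2, y=2) -> (x=1, y=2) -> (x=1, y=1) -> (x=1, y=0)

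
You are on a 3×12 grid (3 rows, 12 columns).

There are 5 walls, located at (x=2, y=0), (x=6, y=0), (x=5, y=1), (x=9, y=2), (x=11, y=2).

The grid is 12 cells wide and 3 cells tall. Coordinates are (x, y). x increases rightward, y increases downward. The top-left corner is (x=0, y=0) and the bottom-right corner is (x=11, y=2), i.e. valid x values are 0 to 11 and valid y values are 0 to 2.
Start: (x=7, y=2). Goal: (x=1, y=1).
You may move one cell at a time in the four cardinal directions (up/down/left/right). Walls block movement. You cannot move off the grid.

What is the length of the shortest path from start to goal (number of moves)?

Answer: Shortest path length: 7

Derivation:
BFS from (x=7, y=2) until reaching (x=1, y=1):
  Distance 0: (x=7, y=2)
  Distance 1: (x=7, y=1), (x=6, y=2), (x=8, y=2)
  Distance 2: (x=7, y=0), (x=6, y=1), (x=8, y=1), (x=5, y=2)
  Distance 3: (x=8, y=0), (x=9, y=1), (x=4, y=2)
  Distance 4: (x=9, y=0), (x=4, y=1), (x=10, y=1), (x=3, y=2)
  Distance 5: (x=4, y=0), (x=10, y=0), (x=3, y=1), (x=11, y=1), (x=2, y=2), (x=10, y=2)
  Distance 6: (x=3, y=0), (x=5, y=0), (x=11, y=0), (x=2, y=1), (x=1, y=2)
  Distance 7: (x=1, y=1), (x=0, y=2)  <- goal reached here
One shortest path (7 moves): (x=7, y=2) -> (x=6, y=2) -> (x=5, y=2) -> (x=4, y=2) -> (x=3, y=2) -> (x=2, y=2) -> (x=1, y=2) -> (x=1, y=1)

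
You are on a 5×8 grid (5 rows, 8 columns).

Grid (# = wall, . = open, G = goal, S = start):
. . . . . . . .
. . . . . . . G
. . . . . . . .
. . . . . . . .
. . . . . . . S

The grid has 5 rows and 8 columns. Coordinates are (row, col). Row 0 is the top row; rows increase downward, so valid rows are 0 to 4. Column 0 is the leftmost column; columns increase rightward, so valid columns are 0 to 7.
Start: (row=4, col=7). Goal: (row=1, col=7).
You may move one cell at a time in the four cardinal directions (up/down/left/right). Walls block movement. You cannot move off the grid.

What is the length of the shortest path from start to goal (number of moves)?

BFS from (row=4, col=7) until reaching (row=1, col=7):
  Distance 0: (row=4, col=7)
  Distance 1: (row=3, col=7), (row=4, col=6)
  Distance 2: (row=2, col=7), (row=3, col=6), (row=4, col=5)
  Distance 3: (row=1, col=7), (row=2, col=6), (row=3, col=5), (row=4, col=4)  <- goal reached here
One shortest path (3 moves): (row=4, col=7) -> (row=3, col=7) -> (row=2, col=7) -> (row=1, col=7)

Answer: Shortest path length: 3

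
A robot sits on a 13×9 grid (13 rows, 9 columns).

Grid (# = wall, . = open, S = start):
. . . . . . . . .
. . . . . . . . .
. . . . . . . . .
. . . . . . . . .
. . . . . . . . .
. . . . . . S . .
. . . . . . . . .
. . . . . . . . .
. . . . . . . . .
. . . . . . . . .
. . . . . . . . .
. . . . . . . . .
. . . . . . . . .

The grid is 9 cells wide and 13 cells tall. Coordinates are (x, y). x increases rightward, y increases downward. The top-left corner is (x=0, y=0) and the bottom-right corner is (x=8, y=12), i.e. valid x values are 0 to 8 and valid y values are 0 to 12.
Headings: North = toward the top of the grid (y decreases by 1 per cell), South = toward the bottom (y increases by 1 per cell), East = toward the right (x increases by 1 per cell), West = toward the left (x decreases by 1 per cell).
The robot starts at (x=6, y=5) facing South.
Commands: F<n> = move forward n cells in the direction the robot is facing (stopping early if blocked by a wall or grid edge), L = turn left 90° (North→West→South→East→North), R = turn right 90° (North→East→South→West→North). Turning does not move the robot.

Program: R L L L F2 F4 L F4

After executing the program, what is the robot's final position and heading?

Start: (x=6, y=5), facing South
  R: turn right, now facing West
  L: turn left, now facing South
  L: turn left, now facing East
  L: turn left, now facing North
  F2: move forward 2, now at (x=6, y=3)
  F4: move forward 3/4 (blocked), now at (x=6, y=0)
  L: turn left, now facing West
  F4: move forward 4, now at (x=2, y=0)
Final: (x=2, y=0), facing West

Answer: Final position: (x=2, y=0), facing West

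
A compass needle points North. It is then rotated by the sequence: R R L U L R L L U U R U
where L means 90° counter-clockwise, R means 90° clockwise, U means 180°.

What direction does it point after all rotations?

Start: North
  R (right (90° clockwise)) -> East
  R (right (90° clockwise)) -> South
  L (left (90° counter-clockwise)) -> East
  U (U-turn (180°)) -> West
  L (left (90° counter-clockwise)) -> South
  R (right (90° clockwise)) -> West
  L (left (90° counter-clockwise)) -> South
  L (left (90° counter-clockwise)) -> East
  U (U-turn (180°)) -> West
  U (U-turn (180°)) -> East
  R (right (90° clockwise)) -> South
  U (U-turn (180°)) -> North
Final: North

Answer: Final heading: North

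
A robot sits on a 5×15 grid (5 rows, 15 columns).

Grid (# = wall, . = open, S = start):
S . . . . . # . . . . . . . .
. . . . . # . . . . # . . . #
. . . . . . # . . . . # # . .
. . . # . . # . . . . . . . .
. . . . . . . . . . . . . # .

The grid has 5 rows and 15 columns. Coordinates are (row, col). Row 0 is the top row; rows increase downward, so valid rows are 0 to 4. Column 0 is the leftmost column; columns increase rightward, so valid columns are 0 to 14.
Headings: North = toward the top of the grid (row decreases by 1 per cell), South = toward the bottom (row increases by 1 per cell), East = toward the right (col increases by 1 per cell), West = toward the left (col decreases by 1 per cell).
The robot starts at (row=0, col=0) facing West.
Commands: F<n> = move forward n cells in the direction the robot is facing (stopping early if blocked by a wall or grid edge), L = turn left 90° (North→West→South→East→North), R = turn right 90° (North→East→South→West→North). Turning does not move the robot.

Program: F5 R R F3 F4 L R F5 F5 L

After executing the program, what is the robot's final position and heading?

Answer: Final position: (row=0, col=5), facing North

Derivation:
Start: (row=0, col=0), facing West
  F5: move forward 0/5 (blocked), now at (row=0, col=0)
  R: turn right, now facing North
  R: turn right, now facing East
  F3: move forward 3, now at (row=0, col=3)
  F4: move forward 2/4 (blocked), now at (row=0, col=5)
  L: turn left, now facing North
  R: turn right, now facing East
  F5: move forward 0/5 (blocked), now at (row=0, col=5)
  F5: move forward 0/5 (blocked), now at (row=0, col=5)
  L: turn left, now facing North
Final: (row=0, col=5), facing North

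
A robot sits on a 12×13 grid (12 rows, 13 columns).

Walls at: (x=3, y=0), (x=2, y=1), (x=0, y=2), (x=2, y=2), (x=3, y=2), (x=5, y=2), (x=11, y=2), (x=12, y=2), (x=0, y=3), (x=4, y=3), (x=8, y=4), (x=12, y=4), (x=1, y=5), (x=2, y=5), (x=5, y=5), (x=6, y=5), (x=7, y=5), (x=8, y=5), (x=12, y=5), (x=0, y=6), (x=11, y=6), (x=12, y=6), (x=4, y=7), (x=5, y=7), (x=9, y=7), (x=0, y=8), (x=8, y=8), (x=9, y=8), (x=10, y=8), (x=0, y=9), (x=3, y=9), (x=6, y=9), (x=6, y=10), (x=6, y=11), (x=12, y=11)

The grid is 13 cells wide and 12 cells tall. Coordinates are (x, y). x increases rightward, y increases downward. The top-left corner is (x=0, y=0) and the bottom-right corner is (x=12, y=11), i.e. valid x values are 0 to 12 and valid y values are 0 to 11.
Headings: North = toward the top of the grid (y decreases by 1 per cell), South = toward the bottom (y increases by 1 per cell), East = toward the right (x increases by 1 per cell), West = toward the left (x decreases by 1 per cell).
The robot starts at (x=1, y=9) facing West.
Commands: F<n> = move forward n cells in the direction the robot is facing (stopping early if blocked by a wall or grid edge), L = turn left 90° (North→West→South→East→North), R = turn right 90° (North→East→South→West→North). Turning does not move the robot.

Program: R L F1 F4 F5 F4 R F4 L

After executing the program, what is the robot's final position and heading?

Start: (x=1, y=9), facing West
  R: turn right, now facing North
  L: turn left, now facing West
  F1: move forward 0/1 (blocked), now at (x=1, y=9)
  F4: move forward 0/4 (blocked), now at (x=1, y=9)
  F5: move forward 0/5 (blocked), now at (x=1, y=9)
  F4: move forward 0/4 (blocked), now at (x=1, y=9)
  R: turn right, now facing North
  F4: move forward 3/4 (blocked), now at (x=1, y=6)
  L: turn left, now facing West
Final: (x=1, y=6), facing West

Answer: Final position: (x=1, y=6), facing West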